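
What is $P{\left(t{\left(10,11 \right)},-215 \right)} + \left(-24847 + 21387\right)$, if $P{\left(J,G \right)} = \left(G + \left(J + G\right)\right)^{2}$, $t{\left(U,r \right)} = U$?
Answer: $172940$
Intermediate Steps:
$P{\left(J,G \right)} = \left(J + 2 G\right)^{2}$ ($P{\left(J,G \right)} = \left(G + \left(G + J\right)\right)^{2} = \left(J + 2 G\right)^{2}$)
$P{\left(t{\left(10,11 \right)},-215 \right)} + \left(-24847 + 21387\right) = \left(10 + 2 \left(-215\right)\right)^{2} + \left(-24847 + 21387\right) = \left(10 - 430\right)^{2} - 3460 = \left(-420\right)^{2} - 3460 = 176400 - 3460 = 172940$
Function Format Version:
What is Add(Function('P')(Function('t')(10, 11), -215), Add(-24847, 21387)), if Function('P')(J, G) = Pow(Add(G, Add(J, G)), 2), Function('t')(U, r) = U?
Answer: 172940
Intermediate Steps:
Function('P')(J, G) = Pow(Add(J, Mul(2, G)), 2) (Function('P')(J, G) = Pow(Add(G, Add(G, J)), 2) = Pow(Add(J, Mul(2, G)), 2))
Add(Function('P')(Function('t')(10, 11), -215), Add(-24847, 21387)) = Add(Pow(Add(10, Mul(2, -215)), 2), Add(-24847, 21387)) = Add(Pow(Add(10, -430), 2), -3460) = Add(Pow(-420, 2), -3460) = Add(176400, -3460) = 172940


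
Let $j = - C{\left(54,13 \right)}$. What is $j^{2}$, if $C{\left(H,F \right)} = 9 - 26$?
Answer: $289$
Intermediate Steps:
$C{\left(H,F \right)} = -17$
$j = 17$ ($j = \left(-1\right) \left(-17\right) = 17$)
$j^{2} = 17^{2} = 289$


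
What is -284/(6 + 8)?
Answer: -142/7 ≈ -20.286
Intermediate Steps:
-284/(6 + 8) = -284/14 = (1/14)*(-284) = -142/7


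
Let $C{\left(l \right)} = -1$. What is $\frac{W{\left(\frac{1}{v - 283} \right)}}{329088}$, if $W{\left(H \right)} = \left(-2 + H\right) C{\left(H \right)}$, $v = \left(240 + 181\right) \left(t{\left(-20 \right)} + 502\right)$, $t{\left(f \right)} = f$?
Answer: $\frac{405277}{66686063232} \approx 6.0774 \cdot 10^{-6}$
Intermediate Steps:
$v = 202922$ ($v = \left(240 + 181\right) \left(-20 + 502\right) = 421 \cdot 482 = 202922$)
$W{\left(H \right)} = 2 - H$ ($W{\left(H \right)} = \left(-2 + H\right) \left(-1\right) = 2 - H$)
$\frac{W{\left(\frac{1}{v - 283} \right)}}{329088} = \frac{2 - \frac{1}{202922 - 283}}{329088} = \left(2 - \frac{1}{202639}\right) \frac{1}{329088} = \frac{405277}{202639} \cdot \frac{1}{329088} = \frac{405277}{66686063232}$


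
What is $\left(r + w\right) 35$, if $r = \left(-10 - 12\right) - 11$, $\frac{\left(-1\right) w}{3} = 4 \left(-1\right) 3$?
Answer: $105$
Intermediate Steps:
$w = 36$ ($w = - 3 \cdot 4 \left(-1\right) 3 = - 3 \left(\left(-4\right) 3\right) = \left(-3\right) \left(-12\right) = 36$)
$r = -33$ ($r = -22 - 11 = -33$)
$\left(r + w\right) 35 = \left(-33 + 36\right) 35 = 3 \cdot 35 = 105$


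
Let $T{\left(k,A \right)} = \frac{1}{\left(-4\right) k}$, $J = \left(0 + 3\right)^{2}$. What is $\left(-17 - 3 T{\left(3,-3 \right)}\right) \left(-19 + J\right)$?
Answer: $\frac{335}{2} \approx 167.5$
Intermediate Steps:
$J = 9$ ($J = 3^{2} = 9$)
$T{\left(k,A \right)} = - \frac{1}{4 k}$
$\left(-17 - 3 T{\left(3,-3 \right)}\right) \left(-19 + J\right) = \left(-17 - 3 \left(- \frac{1}{4 \cdot 3}\right)\right) \left(-19 + 9\right) = \left(-17 - 3 \left(\left(- \frac{1}{4}\right) \frac{1}{3}\right)\right) \left(-10\right) = \left(-17 - - \frac{1}{4}\right) \left(-10\right) = \left(-17 + \frac{1}{4}\right) \left(-10\right) = \left(- \frac{67}{4}\right) \left(-10\right) = \frac{335}{2}$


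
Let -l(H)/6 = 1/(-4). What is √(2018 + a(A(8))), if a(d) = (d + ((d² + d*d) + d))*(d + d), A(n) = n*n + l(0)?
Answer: √4572898/2 ≈ 1069.2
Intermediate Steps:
l(H) = 3/2 (l(H) = -6/(-4) = -6*(-¼) = 3/2)
A(n) = 3/2 + n² (A(n) = n*n + 3/2 = n² + 3/2 = 3/2 + n²)
a(d) = 2*d*(2*d + 2*d²) (a(d) = (d + ((d² + d²) + d))*(2*d) = (d + (2*d² + d))*(2*d) = (d + (d + 2*d²))*(2*d) = (2*d + 2*d²)*(2*d) = 2*d*(2*d + 2*d²))
√(2018 + a(A(8))) = √(2018 + 4*(3/2 + 8²)²*(1 + (3/2 + 8²))) = √(2018 + 4*(3/2 + 64)²*(1 + (3/2 + 64))) = √(2018 + 4*(131/2)²*(1 + 131/2)) = √(2018 + 4*(17161/4)*(133/2)) = √(2018 + 2282413/2) = √(2286449/2) = √4572898/2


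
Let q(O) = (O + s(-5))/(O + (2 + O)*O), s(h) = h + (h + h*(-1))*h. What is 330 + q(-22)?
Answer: 137913/418 ≈ 329.94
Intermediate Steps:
s(h) = h (s(h) = h + (h - h)*h = h + 0*h = h + 0 = h)
q(O) = (-5 + O)/(O + O*(2 + O)) (q(O) = (O - 5)/(O + (2 + O)*O) = (-5 + O)/(O + O*(2 + O)))
330 + q(-22) = 330 + (-5 - 22)/((-22)*(3 - 22)) = 330 - 1/22*(-27)/(-19) = 330 - 1/22*(-1/19)*(-27) = 330 - 27/418 = 137913/418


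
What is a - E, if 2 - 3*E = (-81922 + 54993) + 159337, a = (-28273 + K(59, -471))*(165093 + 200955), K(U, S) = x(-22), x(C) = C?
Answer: -31071852074/3 ≈ -1.0357e+10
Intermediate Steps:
K(U, S) = -22
a = -10357328160 (a = (-28273 - 22)*(165093 + 200955) = -28295*366048 = -10357328160)
E = -132406/3 (E = 2/3 - ((-81922 + 54993) + 159337)/3 = 2/3 - (-26929 + 159337)/3 = 2/3 - 1/3*132408 = 2/3 - 44136 = -132406/3 ≈ -44135.)
a - E = -10357328160 - 1*(-132406/3) = -10357328160 + 132406/3 = -31071852074/3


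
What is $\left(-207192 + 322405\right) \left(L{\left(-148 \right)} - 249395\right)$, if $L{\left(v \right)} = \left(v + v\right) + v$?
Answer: $-28784700707$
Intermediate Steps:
$L{\left(v \right)} = 3 v$ ($L{\left(v \right)} = 2 v + v = 3 v$)
$\left(-207192 + 322405\right) \left(L{\left(-148 \right)} - 249395\right) = \left(-207192 + 322405\right) \left(3 \left(-148\right) - 249395\right) = 115213 \left(-444 - 249395\right) = 115213 \left(-249839\right) = -28784700707$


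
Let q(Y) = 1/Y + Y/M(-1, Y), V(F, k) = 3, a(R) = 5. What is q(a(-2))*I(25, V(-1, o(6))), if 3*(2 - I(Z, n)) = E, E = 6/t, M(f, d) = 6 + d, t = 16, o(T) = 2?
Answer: 27/22 ≈ 1.2273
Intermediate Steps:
E = 3/8 (E = 6/16 = 6*(1/16) = 3/8 ≈ 0.37500)
q(Y) = 1/Y + Y/(6 + Y)
I(Z, n) = 15/8 (I(Z, n) = 2 - ⅓*3/8 = 2 - ⅛ = 15/8)
q(a(-2))*I(25, V(-1, o(6))) = ((6 + 5 + 5²)/(5*(6 + 5)))*(15/8) = ((⅕)*(6 + 5 + 25)/11)*(15/8) = ((⅕)*(1/11)*36)*(15/8) = (36/55)*(15/8) = 27/22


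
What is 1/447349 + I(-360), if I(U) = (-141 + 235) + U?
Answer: -118994833/447349 ≈ -266.00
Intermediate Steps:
I(U) = 94 + U
1/447349 + I(-360) = 1/447349 + (94 - 360) = 1/447349 - 266 = -118994833/447349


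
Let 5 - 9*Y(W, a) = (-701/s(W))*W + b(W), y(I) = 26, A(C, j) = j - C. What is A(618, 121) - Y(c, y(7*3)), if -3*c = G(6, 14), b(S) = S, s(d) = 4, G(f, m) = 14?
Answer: -21989/54 ≈ -407.20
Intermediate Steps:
c = -14/3 (c = -⅓*14 = -14/3 ≈ -4.6667)
Y(W, a) = 5/9 + 697*W/36 (Y(W, a) = 5/9 - ((-701/4)*W + W)/9 = 5/9 - ((-701*¼)*W + W)/9 = 5/9 - (-701*W/4 + W)/9 = 5/9 - (-697)*W/36 = 5/9 + 697*W/36)
A(618, 121) - Y(c, y(7*3)) = (121 - 1*618) - (5/9 + (697/36)*(-14/3)) = (121 - 618) - (5/9 - 4879/54) = -497 - 1*(-4849/54) = -497 + 4849/54 = -21989/54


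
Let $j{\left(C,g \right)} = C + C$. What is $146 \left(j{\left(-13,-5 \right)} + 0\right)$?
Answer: $-3796$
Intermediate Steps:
$j{\left(C,g \right)} = 2 C$
$146 \left(j{\left(-13,-5 \right)} + 0\right) = 146 \left(2 \left(-13\right) + 0\right) = 146 \left(-26 + 0\right) = 146 \left(-26\right) = -3796$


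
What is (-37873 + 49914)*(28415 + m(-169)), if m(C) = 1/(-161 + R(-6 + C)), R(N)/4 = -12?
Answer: 71508296094/209 ≈ 3.4215e+8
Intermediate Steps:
R(N) = -48 (R(N) = 4*(-12) = -48)
m(C) = -1/209 (m(C) = 1/(-161 - 48) = 1/(-209) = -1/209)
(-37873 + 49914)*(28415 + m(-169)) = (-37873 + 49914)*(28415 - 1/209) = 12041*(5938734/209) = 71508296094/209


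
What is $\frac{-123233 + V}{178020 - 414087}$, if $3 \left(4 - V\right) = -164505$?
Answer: $\frac{22798}{78689} \approx 0.28972$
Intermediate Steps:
$V = 54839$ ($V = 4 - -54835 = 4 + 54835 = 54839$)
$\frac{-123233 + V}{178020 - 414087} = \frac{-123233 + 54839}{178020 - 414087} = - \frac{68394}{-236067} = \left(-68394\right) \left(- \frac{1}{236067}\right) = \frac{22798}{78689}$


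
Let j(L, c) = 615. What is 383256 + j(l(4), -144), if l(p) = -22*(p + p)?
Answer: 383871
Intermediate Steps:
l(p) = -44*p
383256 + j(l(4), -144) = 383256 + 615 = 383871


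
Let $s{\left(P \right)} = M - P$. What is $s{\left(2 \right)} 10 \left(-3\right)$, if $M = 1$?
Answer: $30$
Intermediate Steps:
$s{\left(P \right)} = 1 - P$
$s{\left(2 \right)} 10 \left(-3\right) = \left(1 - 2\right) 10 \left(-3\right) = \left(-1\right) 10 \left(-3\right) = \left(-10\right) \left(-3\right) = 30$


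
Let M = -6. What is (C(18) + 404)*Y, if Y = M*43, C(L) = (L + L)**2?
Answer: -438600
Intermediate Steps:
C(L) = 4*L**2 (C(L) = (2*L)**2 = 4*L**2)
Y = -258 (Y = -6*43 = -258)
(C(18) + 404)*Y = (4*18**2 + 404)*(-258) = (4*324 + 404)*(-258) = (1296 + 404)*(-258) = 1700*(-258) = -438600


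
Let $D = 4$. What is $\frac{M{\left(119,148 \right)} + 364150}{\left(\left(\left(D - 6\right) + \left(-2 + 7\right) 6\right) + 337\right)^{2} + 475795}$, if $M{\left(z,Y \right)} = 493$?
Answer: $\frac{364643}{609020} \approx 0.59874$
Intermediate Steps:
$\frac{M{\left(119,148 \right)} + 364150}{\left(\left(\left(D - 6\right) + \left(-2 + 7\right) 6\right) + 337\right)^{2} + 475795} = \frac{493 + 364150}{\left(\left(\left(4 - 6\right) + \left(-2 + 7\right) 6\right) + 337\right)^{2} + 475795} = \frac{364643}{\left(\left(\left(4 - 6\right) + 5 \cdot 6\right) + 337\right)^{2} + 475795} = \frac{364643}{\left(\left(-2 + 30\right) + 337\right)^{2} + 475795} = \frac{364643}{\left(28 + 337\right)^{2} + 475795} = \frac{364643}{365^{2} + 475795} = \frac{364643}{133225 + 475795} = \frac{364643}{609020}$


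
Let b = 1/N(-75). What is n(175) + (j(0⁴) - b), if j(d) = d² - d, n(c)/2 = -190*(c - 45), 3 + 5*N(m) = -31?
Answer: -1679595/34 ≈ -49400.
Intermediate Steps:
N(m) = -34/5 (N(m) = -⅗ + (⅕)*(-31) = -⅗ - 31/5 = -34/5)
n(c) = 17100 - 380*c (n(c) = 2*(-190*(c - 45)) = 2*(-190*(-45 + c)) = 2*(8550 - 190*c) = 17100 - 380*c)
b = -5/34 (b = 1/(-34/5) = -5/34 ≈ -0.14706)
n(175) + (j(0⁴) - b) = (17100 - 380*175) + (0⁴*(-1 + 0⁴) - 1*(-5/34)) = (17100 - 66500) + (0*(-1 + 0) + 5/34) = -49400 + (0*(-1) + 5/34) = -49400 + (0 + 5/34) = -49400 + 5/34 = -1679595/34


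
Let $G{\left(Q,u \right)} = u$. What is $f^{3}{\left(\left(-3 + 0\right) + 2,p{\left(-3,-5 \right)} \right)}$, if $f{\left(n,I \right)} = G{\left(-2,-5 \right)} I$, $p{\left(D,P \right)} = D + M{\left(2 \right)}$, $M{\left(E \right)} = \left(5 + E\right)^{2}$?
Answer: $-12167000$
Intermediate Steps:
$p{\left(D,P \right)} = 49 + D$ ($p{\left(D,P \right)} = D + \left(5 + 2\right)^{2} = D + 7^{2} = D + 49 = 49 + D$)
$f{\left(n,I \right)} = - 5 I$
$f^{3}{\left(\left(-3 + 0\right) + 2,p{\left(-3,-5 \right)} \right)} = \left(- 5 \left(49 - 3\right)\right)^{3} = \left(\left(-5\right) 46\right)^{3} = \left(-230\right)^{3} = -12167000$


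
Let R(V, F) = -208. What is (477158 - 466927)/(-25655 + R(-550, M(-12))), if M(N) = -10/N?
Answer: -10231/25863 ≈ -0.39558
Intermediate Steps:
(477158 - 466927)/(-25655 + R(-550, M(-12))) = (477158 - 466927)/(-25655 - 208) = 10231/(-25863) = 10231*(-1/25863) = -10231/25863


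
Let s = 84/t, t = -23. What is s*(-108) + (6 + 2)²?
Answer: 10544/23 ≈ 458.43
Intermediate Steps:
s = -84/23 (s = 84/(-23) = 84*(-1/23) = -84/23 ≈ -3.6522)
s*(-108) + (6 + 2)² = -84/23*(-108) + (6 + 2)² = 9072/23 + 8² = 9072/23 + 64 = 10544/23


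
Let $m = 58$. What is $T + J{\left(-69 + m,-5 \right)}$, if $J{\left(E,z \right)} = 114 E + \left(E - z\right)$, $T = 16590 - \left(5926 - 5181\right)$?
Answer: $14585$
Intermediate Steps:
$T = 15845$ ($T = 16590 - \left(5926 - 5181\right) = 16590 - 745 = 15845$)
$J{\left(E,z \right)} = - z + 115 E$
$T + J{\left(-69 + m,-5 \right)} = 15845 + \left(\left(-1\right) \left(-5\right) + 115 \left(-69 + 58\right)\right) = 15845 + \left(5 + 115 \left(-11\right)\right) = 15845 + \left(5 - 1265\right) = 15845 - 1260 = 14585$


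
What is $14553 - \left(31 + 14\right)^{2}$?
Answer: $12528$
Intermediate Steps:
$14553 - \left(31 + 14\right)^{2} = 14553 - 45^{2} = 14553 - 2025 = 12528$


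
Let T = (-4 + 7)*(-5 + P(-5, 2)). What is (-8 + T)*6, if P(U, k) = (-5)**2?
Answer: 312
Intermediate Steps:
P(U, k) = 25
T = 60 (T = (-4 + 7)*(-5 + 25) = 3*20 = 60)
(-8 + T)*6 = (-8 + 60)*6 = 52*6 = 312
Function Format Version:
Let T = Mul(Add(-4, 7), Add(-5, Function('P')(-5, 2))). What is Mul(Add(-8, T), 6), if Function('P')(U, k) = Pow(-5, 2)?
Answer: 312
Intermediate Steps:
Function('P')(U, k) = 25
T = 60 (T = Mul(Add(-4, 7), Add(-5, 25)) = Mul(3, 20) = 60)
Mul(Add(-8, T), 6) = Mul(Add(-8, 60), 6) = Mul(52, 6) = 312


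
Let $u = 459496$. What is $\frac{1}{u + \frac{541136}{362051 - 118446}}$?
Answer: $\frac{243605}{111936064216} \approx 2.1763 \cdot 10^{-6}$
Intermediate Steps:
$\frac{1}{u + \frac{541136}{362051 - 118446}} = \frac{1}{459496 + \frac{541136}{362051 - 118446}} = \frac{1}{459496 + \frac{541136}{243605}} = \frac{1}{\frac{111936064216}{243605}} = \frac{243605}{111936064216}$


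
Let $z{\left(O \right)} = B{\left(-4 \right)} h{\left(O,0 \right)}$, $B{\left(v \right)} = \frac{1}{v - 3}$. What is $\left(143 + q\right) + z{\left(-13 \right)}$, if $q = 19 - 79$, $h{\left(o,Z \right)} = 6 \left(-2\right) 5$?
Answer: $\frac{641}{7} \approx 91.571$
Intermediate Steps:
$B{\left(v \right)} = \frac{1}{-3 + v}$
$h{\left(o,Z \right)} = -60$ ($h{\left(o,Z \right)} = \left(-12\right) 5 = -60$)
$q = -60$ ($q = 19 - 79 = -60$)
$z{\left(O \right)} = \frac{60}{7}$ ($z{\left(O \right)} = \frac{1}{-3 - 4} \left(-60\right) = \frac{1}{-7} \left(-60\right) = \left(- \frac{1}{7}\right) \left(-60\right) = \frac{60}{7}$)
$\left(143 + q\right) + z{\left(-13 \right)} = \left(143 - 60\right) + \frac{60}{7} = 83 + \frac{60}{7} = \frac{641}{7}$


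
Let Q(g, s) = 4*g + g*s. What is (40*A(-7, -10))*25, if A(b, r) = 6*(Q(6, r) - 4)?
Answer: -240000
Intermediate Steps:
A(b, r) = 120 + 36*r (A(b, r) = 6*(6*(4 + r) - 4) = 6*((24 + 6*r) - 4) = 6*(20 + 6*r) = 120 + 36*r)
(40*A(-7, -10))*25 = (40*(120 + 36*(-10)))*25 = (40*(120 - 360))*25 = (40*(-240))*25 = -9600*25 = -240000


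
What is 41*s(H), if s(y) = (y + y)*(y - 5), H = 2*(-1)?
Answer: 1148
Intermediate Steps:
H = -2
s(y) = 2*y*(-5 + y) (s(y) = (2*y)*(-5 + y) = 2*y*(-5 + y))
41*s(H) = 41*(2*(-2)*(-5 - 2)) = 41*(2*(-2)*(-7)) = 41*28 = 1148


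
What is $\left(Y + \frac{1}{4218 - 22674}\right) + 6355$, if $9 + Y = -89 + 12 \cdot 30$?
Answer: $\frac{122123351}{18456} \approx 6617.0$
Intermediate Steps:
$Y = 262$ ($Y = -9 + \left(-89 + 12 \cdot 30\right) = -9 + \left(-89 + 360\right) = -9 + 271 = 262$)
$\left(Y + \frac{1}{4218 - 22674}\right) + 6355 = \left(262 + \frac{1}{4218 - 22674}\right) + 6355 = \left(262 + \frac{1}{-18456}\right) + 6355 = \left(262 - \frac{1}{18456}\right) + 6355 = \frac{4835471}{18456} + 6355 = \frac{122123351}{18456}$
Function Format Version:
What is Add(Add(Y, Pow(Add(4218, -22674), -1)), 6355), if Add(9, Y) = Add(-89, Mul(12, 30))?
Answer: Rational(122123351, 18456) ≈ 6617.0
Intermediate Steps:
Y = 262 (Y = Add(-9, Add(-89, Mul(12, 30))) = Add(-9, Add(-89, 360)) = Add(-9, 271) = 262)
Add(Add(Y, Pow(Add(4218, -22674), -1)), 6355) = Add(Add(262, Pow(Add(4218, -22674), -1)), 6355) = Add(Add(262, Pow(-18456, -1)), 6355) = Add(Add(262, Rational(-1, 18456)), 6355) = Add(Rational(4835471, 18456), 6355) = Rational(122123351, 18456)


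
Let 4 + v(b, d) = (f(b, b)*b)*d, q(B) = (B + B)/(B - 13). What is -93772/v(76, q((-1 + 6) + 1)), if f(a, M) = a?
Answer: 164101/17335 ≈ 9.4665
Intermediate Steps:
q(B) = 2*B/(-13 + B) (q(B) = (2*B)/(-13 + B) = 2*B/(-13 + B))
v(b, d) = -4 + d*b² (v(b, d) = -4 + (b*b)*d = -4 + b²*d = -4 + d*b²)
-93772/v(76, q((-1 + 6) + 1)) = -93772/(-4 + (2*((-1 + 6) + 1)/(-13 + ((-1 + 6) + 1)))*76²) = -93772/(-4 + (2*(5 + 1)/(-13 + (5 + 1)))*5776) = -93772/(-4 + (2*6/(-13 + 6))*5776) = -93772/(-4 + (2*6/(-7))*5776) = -93772/(-4 + (2*6*(-⅐))*5776) = -93772/(-4 - 12/7*5776) = -93772/(-4 - 69312/7) = -93772/(-69340/7) = -93772*(-7/69340) = 164101/17335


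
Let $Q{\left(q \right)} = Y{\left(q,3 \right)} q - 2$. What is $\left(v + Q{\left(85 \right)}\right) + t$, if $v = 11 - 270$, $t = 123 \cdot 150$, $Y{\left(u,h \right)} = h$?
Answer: $18444$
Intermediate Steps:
$Q{\left(q \right)} = -2 + 3 q$ ($Q{\left(q \right)} = 3 q - 2 = -2 + 3 q$)
$t = 18450$
$v = -259$ ($v = 11 - 270 = -259$)
$\left(v + Q{\left(85 \right)}\right) + t = \left(-259 + \left(-2 + 3 \cdot 85\right)\right) + 18450 = \left(-259 + \left(-2 + 255\right)\right) + 18450 = \left(-259 + 253\right) + 18450 = -6 + 18450 = 18444$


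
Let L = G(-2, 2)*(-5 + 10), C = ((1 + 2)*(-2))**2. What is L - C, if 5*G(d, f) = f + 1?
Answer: -33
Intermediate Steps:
G(d, f) = 1/5 + f/5 (G(d, f) = (f + 1)/5 = (1 + f)/5 = 1/5 + f/5)
C = 36 (C = (3*(-2))**2 = (-6)**2 = 36)
L = 3 (L = (1/5 + (1/5)*2)*(-5 + 10) = (1/5 + 2/5)*5 = (3/5)*5 = 3)
L - C = 3 - 1*36 = 3 - 36 = -33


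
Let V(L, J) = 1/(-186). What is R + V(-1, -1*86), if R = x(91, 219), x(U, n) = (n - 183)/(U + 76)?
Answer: 6529/31062 ≈ 0.21019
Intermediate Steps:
x(U, n) = (-183 + n)/(76 + U)
V(L, J) = -1/186
R = 36/167 (R = (-183 + 219)/(76 + 91) = 36/167 ≈ 0.21557)
R + V(-1, -1*86) = 36/167 - 1/186 = 6529/31062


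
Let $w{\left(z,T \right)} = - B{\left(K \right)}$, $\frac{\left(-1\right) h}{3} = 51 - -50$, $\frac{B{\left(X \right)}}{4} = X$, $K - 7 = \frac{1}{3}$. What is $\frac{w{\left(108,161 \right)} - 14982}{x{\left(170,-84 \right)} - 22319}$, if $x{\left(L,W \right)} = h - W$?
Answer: $\frac{22517}{33807} \approx 0.66605$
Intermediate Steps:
$K = \frac{22}{3}$ ($K = 7 + \frac{1}{3} = \frac{22}{3} \approx 7.3333$)
$B{\left(X \right)} = 4 X$
$h = -303$ ($h = - 3 \left(51 - -50\right) = - 3 \left(51 + 50\right) = \left(-3\right) 101 = -303$)
$x{\left(L,W \right)} = -303 - W$
$w{\left(z,T \right)} = - \frac{88}{3}$ ($w{\left(z,T \right)} = - \frac{4 \cdot 22}{3} = \left(-1\right) \frac{88}{3} = - \frac{88}{3}$)
$\frac{w{\left(108,161 \right)} - 14982}{x{\left(170,-84 \right)} - 22319} = \frac{- \frac{88}{3} - 14982}{\left(-303 - -84\right) - 22319} = - \frac{45034}{3 \left(\left(-303 + 84\right) - 22319\right)} = - \frac{45034}{3 \left(-219 - 22319\right)} = - \frac{45034}{3 \left(-22538\right)} = \left(- \frac{45034}{3}\right) \left(- \frac{1}{22538}\right) = \frac{22517}{33807}$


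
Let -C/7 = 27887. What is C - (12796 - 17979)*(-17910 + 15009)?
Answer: -15231092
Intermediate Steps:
C = -195209 (C = -7*27887 = -195209)
C - (12796 - 17979)*(-17910 + 15009) = -195209 - (12796 - 17979)*(-17910 + 15009) = -195209 - (-5183)*(-2901) = -195209 - 1*15035883 = -195209 - 15035883 = -15231092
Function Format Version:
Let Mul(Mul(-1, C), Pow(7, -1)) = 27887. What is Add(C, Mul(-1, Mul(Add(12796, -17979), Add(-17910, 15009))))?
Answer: -15231092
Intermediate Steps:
C = -195209 (C = Mul(-7, 27887) = -195209)
Add(C, Mul(-1, Mul(Add(12796, -17979), Add(-17910, 15009)))) = Add(-195209, Mul(-1, Mul(Add(12796, -17979), Add(-17910, 15009)))) = Add(-195209, Mul(-1, Mul(-5183, -2901))) = Add(-195209, Mul(-1, 15035883)) = Add(-195209, -15035883) = -15231092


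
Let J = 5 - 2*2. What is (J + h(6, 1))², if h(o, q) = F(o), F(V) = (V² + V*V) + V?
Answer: 6241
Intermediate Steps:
F(V) = V + 2*V² (F(V) = (V² + V²) + V = 2*V² + V = V + 2*V²)
h(o, q) = o*(1 + 2*o)
J = 1 (J = 5 - 4 = 1)
(J + h(6, 1))² = (1 + 6*(1 + 2*6))² = (1 + 6*(1 + 12))² = (1 + 6*13)² = (1 + 78)² = 79² = 6241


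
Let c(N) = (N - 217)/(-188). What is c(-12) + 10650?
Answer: 2002429/188 ≈ 10651.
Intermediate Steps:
c(N) = 217/188 - N/188 (c(N) = (-217 + N)*(-1/188) = 217/188 - N/188)
c(-12) + 10650 = (217/188 - 1/188*(-12)) + 10650 = (217/188 + 3/47) + 10650 = 229/188 + 10650 = 2002429/188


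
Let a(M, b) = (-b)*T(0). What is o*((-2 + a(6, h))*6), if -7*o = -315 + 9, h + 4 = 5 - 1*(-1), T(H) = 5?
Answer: -22032/7 ≈ -3147.4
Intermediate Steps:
h = 2 (h = -4 + (5 - 1*(-1)) = -4 + (5 + 1) = -4 + 6 = 2)
a(M, b) = -5*b (a(M, b) = -b*5 = -5*b)
o = 306/7 (o = -(-315 + 9)/7 = -1/7*(-306) = 306/7 ≈ 43.714)
o*((-2 + a(6, h))*6) = 306*((-2 - 5*2)*6)/7 = 306*((-2 - 10)*6)/7 = 306*(-12*6)/7 = (306/7)*(-72) = -22032/7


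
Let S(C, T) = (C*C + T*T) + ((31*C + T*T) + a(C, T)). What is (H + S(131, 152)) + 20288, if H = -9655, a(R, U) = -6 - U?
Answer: 77905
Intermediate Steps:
S(C, T) = -6 + C² - T + 2*T² + 31*C (S(C, T) = (C*C + T*T) + ((31*C + T*T) + (-6 - T)) = (C² + T²) + ((31*C + T²) + (-6 - T)) = (C² + T²) + ((T² + 31*C) + (-6 - T)) = (C² + T²) + (-6 + T² - T + 31*C) = -6 + C² - T + 2*T² + 31*C)
(H + S(131, 152)) + 20288 = (-9655 + (-6 + 131² - 1*152 + 2*152² + 31*131)) + 20288 = (-9655 + (-6 + 17161 - 152 + 2*23104 + 4061)) + 20288 = (-9655 + (-6 + 17161 - 152 + 46208 + 4061)) + 20288 = (-9655 + 67272) + 20288 = 57617 + 20288 = 77905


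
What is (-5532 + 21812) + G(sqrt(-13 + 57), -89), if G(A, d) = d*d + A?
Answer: 24201 + 2*sqrt(11) ≈ 24208.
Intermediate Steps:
G(A, d) = A + d**2 (G(A, d) = d**2 + A = A + d**2)
(-5532 + 21812) + G(sqrt(-13 + 57), -89) = (-5532 + 21812) + (sqrt(-13 + 57) + (-89)**2) = 16280 + (sqrt(44) + 7921) = 16280 + (2*sqrt(11) + 7921) = 16280 + (7921 + 2*sqrt(11)) = 24201 + 2*sqrt(11)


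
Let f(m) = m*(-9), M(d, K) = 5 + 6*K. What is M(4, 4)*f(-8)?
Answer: 2088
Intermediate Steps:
f(m) = -9*m
M(4, 4)*f(-8) = (5 + 6*4)*(-9*(-8)) = (5 + 24)*72 = 29*72 = 2088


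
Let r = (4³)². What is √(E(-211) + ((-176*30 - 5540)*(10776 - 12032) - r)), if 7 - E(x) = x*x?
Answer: 3*√1504590 ≈ 3679.9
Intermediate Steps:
E(x) = 7 - x² (E(x) = 7 - x*x = 7 - x²)
r = 4096 (r = 64² = 4096)
√(E(-211) + ((-176*30 - 5540)*(10776 - 12032) - r)) = √((7 - 1*(-211)²) + ((-176*30 - 5540)*(10776 - 12032) - 1*4096)) = √((7 - 1*44521) + ((-5280 - 5540)*(-1256) - 4096)) = √((7 - 44521) + (-10820*(-1256) - 4096)) = √(-44514 + (13589920 - 4096)) = √(-44514 + 13585824) = √13541310 = 3*√1504590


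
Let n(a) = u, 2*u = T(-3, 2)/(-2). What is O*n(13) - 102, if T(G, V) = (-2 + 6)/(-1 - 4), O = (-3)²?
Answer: -501/5 ≈ -100.20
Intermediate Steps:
O = 9
T(G, V) = -⅘ (T(G, V) = 4/(-5) = 4*(-⅕) = -⅘)
u = ⅕ (u = (-⅘/(-2))/2 = (-⅘*(-½))/2 = (½)*(⅖) = ⅕ ≈ 0.20000)
n(a) = ⅕
O*n(13) - 102 = 9*(⅕) - 102 = 9/5 - 102 = -501/5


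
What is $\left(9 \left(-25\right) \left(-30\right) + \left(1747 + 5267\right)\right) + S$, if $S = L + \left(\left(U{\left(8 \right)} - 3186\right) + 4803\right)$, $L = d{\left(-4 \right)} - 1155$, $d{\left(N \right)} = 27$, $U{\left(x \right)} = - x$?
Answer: $14245$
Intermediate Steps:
$L = -1128$ ($L = 27 - 1155 = -1128$)
$S = 481$ ($S = -1128 + \left(\left(\left(-1\right) 8 - 3186\right) + 4803\right) = -1128 + \left(\left(-8 - 3186\right) + 4803\right) = -1128 + \left(-3194 + 4803\right) = -1128 + 1609 = 481$)
$\left(9 \left(-25\right) \left(-30\right) + \left(1747 + 5267\right)\right) + S = \left(9 \left(-25\right) \left(-30\right) + \left(1747 + 5267\right)\right) + 481 = \left(\left(-225\right) \left(-30\right) + 7014\right) + 481 = \left(6750 + 7014\right) + 481 = 13764 + 481 = 14245$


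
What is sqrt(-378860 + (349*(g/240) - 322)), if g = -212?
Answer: 11*I*sqrt(2822655)/30 ≈ 616.03*I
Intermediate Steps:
sqrt(-378860 + (349*(g/240) - 322)) = sqrt(-378860 + (349*(-212/240) - 322)) = sqrt(-378860 + (349*(-212*1/240) - 322)) = sqrt(-378860 + (349*(-53/60) - 322)) = sqrt(-378860 + (-18497/60 - 322)) = sqrt(-378860 - 37817/60) = sqrt(-22769417/60) = 11*I*sqrt(2822655)/30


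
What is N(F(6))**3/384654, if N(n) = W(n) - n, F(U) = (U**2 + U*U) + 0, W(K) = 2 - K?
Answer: -1431644/192327 ≈ -7.4438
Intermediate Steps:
F(U) = 2*U**2 (F(U) = (U**2 + U**2) + 0 = 2*U**2 + 0 = 2*U**2)
N(n) = 2 - 2*n (N(n) = (2 - n) - n = 2 - 2*n)
N(F(6))**3/384654 = (2 - 4*6**2)**3/384654 = (2 - 4*36)**3*(1/384654) = (2 - 2*72)**3*(1/384654) = (2 - 144)**3*(1/384654) = (-142)**3*(1/384654) = -2863288*1/384654 = -1431644/192327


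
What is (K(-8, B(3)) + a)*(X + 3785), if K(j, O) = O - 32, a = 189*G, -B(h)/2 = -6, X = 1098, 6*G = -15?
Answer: -4809755/2 ≈ -2.4049e+6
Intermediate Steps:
G = -5/2 (G = (1/6)*(-15) = -5/2 ≈ -2.5000)
B(h) = 12 (B(h) = -2*(-6) = 12)
a = -945/2 (a = 189*(-5/2) = -945/2 ≈ -472.50)
K(j, O) = -32 + O
(K(-8, B(3)) + a)*(X + 3785) = ((-32 + 12) - 945/2)*(1098 + 3785) = (-20 - 945/2)*4883 = -985/2*4883 = -4809755/2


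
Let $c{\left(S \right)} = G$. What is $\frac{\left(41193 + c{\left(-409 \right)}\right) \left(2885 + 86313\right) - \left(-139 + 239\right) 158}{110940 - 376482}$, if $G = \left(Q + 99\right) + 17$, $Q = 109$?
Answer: $- \frac{1847193482}{132771} \approx -13913.0$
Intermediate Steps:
$G = 225$ ($G = \left(109 + 99\right) + 17 = 208 + 17 = 225$)
$c{\left(S \right)} = 225$
$\frac{\left(41193 + c{\left(-409 \right)}\right) \left(2885 + 86313\right) - \left(-139 + 239\right) 158}{110940 - 376482} = \frac{\left(41193 + 225\right) \left(2885 + 86313\right) - \left(-139 + 239\right) 158}{110940 - 376482} = \frac{41418 \cdot 89198 - 100 \cdot 158}{-265542} = \left(3694402764 - 15800\right) \left(- \frac{1}{265542}\right) = 3694386964 \left(- \frac{1}{265542}\right) = - \frac{1847193482}{132771}$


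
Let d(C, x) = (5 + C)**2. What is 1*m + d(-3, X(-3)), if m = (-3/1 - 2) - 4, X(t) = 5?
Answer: -5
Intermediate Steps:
m = -9 (m = (-3*1 - 2) - 4 = (-3 - 2) - 4 = -5 - 4 = -9)
1*m + d(-3, X(-3)) = 1*(-9) + (5 - 3)**2 = -9 + 2**2 = -9 + 4 = -5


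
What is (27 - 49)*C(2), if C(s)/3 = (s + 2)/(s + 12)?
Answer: -132/7 ≈ -18.857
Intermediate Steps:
C(s) = 3*(2 + s)/(12 + s) (C(s) = 3*((s + 2)/(s + 12)) = 3*((2 + s)/(12 + s)) = 3*(2 + s)/(12 + s))
(27 - 49)*C(2) = (27 - 49)*(3*(2 + 2)/(12 + 2)) = -66*4/14 = -22*6/7 = -132/7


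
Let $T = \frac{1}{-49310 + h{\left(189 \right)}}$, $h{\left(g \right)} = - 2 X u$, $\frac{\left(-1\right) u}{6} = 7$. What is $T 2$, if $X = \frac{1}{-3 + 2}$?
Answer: $- \frac{1}{24697} \approx -4.0491 \cdot 10^{-5}$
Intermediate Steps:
$u = -42$ ($u = \left(-6\right) 7 = -42$)
$X = -1$ ($X = \frac{1}{-1} = -1$)
$h{\left(g \right)} = -84$ ($h{\left(g \right)} = \left(-2\right) \left(-1\right) \left(-42\right) = 2 \left(-42\right) = -84$)
$T = - \frac{1}{49394}$ ($T = \frac{1}{-49310 - 84} = \frac{1}{-49394} = - \frac{1}{49394} \approx -2.0245 \cdot 10^{-5}$)
$T 2 = \left(- \frac{1}{49394}\right) 2 = - \frac{1}{24697}$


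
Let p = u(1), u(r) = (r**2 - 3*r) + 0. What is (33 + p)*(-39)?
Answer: -1209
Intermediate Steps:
u(r) = r**2 - 3*r
p = -2 (p = 1*(-3 + 1) = 1*(-2) = -2)
(33 + p)*(-39) = (33 - 2)*(-39) = 31*(-39) = -1209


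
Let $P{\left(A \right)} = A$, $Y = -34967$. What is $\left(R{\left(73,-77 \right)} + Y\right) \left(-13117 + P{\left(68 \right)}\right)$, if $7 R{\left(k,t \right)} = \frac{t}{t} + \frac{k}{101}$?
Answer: $\frac{322590788255}{707} \approx 4.5628 \cdot 10^{8}$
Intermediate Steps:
$R{\left(k,t \right)} = \frac{1}{7} + \frac{k}{707}$ ($R{\left(k,t \right)} = \frac{\frac{t}{t} + \frac{k}{101}}{7} = \frac{1 + k \frac{1}{101}}{7} = \frac{1 + \frac{k}{101}}{7} = \frac{1}{7} + \frac{k}{707}$)
$\left(R{\left(73,-77 \right)} + Y\right) \left(-13117 + P{\left(68 \right)}\right) = \left(\left(\frac{1}{7} + \frac{1}{707} \cdot 73\right) - 34967\right) \left(-13117 + 68\right) = \left(\left(\frac{1}{7} + \frac{73}{707}\right) - 34967\right) \left(-13049\right) = \left(\frac{174}{707} - 34967\right) \left(-13049\right) = \left(- \frac{24721495}{707}\right) \left(-13049\right) = \frac{322590788255}{707}$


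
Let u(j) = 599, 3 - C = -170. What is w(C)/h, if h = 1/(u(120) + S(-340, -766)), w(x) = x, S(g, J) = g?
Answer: 44807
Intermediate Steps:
C = 173 (C = 3 - 1*(-170) = 3 + 170 = 173)
h = 1/259 (h = 1/(599 - 340) = 1/259 ≈ 0.0038610)
w(C)/h = 173/(1/259) = 173*259 = 44807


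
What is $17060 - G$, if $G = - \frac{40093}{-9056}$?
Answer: $\frac{154455267}{9056} \approx 17056.0$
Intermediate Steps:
$G = \frac{40093}{9056}$ ($G = \left(-40093\right) \left(- \frac{1}{9056}\right) = \frac{40093}{9056} \approx 4.4272$)
$17060 - G = 17060 - \frac{40093}{9056} = \frac{154455267}{9056}$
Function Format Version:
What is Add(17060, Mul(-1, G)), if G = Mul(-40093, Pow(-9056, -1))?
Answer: Rational(154455267, 9056) ≈ 17056.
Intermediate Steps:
G = Rational(40093, 9056) (G = Mul(-40093, Rational(-1, 9056)) = Rational(40093, 9056) ≈ 4.4272)
Add(17060, Mul(-1, G)) = Add(17060, Mul(-1, Rational(40093, 9056))) = Add(17060, Rational(-40093, 9056)) = Rational(154455267, 9056)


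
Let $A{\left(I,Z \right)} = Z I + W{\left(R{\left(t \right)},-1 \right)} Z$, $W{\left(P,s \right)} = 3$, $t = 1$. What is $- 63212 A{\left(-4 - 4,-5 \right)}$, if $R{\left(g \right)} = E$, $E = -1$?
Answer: $-1580300$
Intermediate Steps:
$R{\left(g \right)} = -1$
$A{\left(I,Z \right)} = 3 Z + I Z$ ($A{\left(I,Z \right)} = Z I + 3 Z = I Z + 3 Z = 3 Z + I Z$)
$- 63212 A{\left(-4 - 4,-5 \right)} = - 63212 \left(- 5 \left(3 - 8\right)\right) = - 63212 \left(\left(-5\right) \left(-5\right)\right) = \left(-63212\right) 25 = -1580300$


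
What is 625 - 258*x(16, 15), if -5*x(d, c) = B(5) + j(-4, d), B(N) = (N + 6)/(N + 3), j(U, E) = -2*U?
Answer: 4435/4 ≈ 1108.8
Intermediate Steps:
B(N) = (6 + N)/(3 + N)
x(d, c) = -15/8 (x(d, c) = -((6 + 5)/(3 + 5) - 2*(-4))/5 = -(11/8 + 8)/5 = -⅕*75/8 = -15/8)
625 - 258*x(16, 15) = 625 - 258*(-15/8) = 625 + 1935/4 = 4435/4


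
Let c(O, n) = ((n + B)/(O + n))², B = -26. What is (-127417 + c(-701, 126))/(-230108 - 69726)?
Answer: 67403577/158612186 ≈ 0.42496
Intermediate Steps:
c(O, n) = (-26 + n)²/(O + n)² (c(O, n) = ((n - 26)/(O + n))² = ((-26 + n)/(O + n))² = (-26 + n)²/(O + n)²)
(-127417 + c(-701, 126))/(-230108 - 69726) = (-127417 + (-26 + 126)²/(-701 + 126)²)/(-230108 - 69726) = (-127417 + 100²/(-575)²)/(-299834) = (-127417 + 10000*(1/330625))*(-1/299834) = (-127417 + 16/529)*(-1/299834) = -67403577/529*(-1/299834) = 67403577/158612186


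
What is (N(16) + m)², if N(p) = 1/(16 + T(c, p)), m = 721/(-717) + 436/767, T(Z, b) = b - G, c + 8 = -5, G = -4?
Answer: 7297707836329/43550338135824 ≈ 0.16757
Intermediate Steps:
c = -13 (c = -8 - 5 = -13)
T(Z, b) = 4 + b (T(Z, b) = b - 1*(-4) = b + 4 = 4 + b)
m = -240395/549939 (m = 721*(-1/717) + 436*(1/767) = -721/717 + 436/767 = -240395/549939 ≈ -0.43713)
N(p) = 1/(20 + p) (N(p) = 1/(16 + (4 + p)) = 1/(20 + p))
(N(16) + m)² = (1/(20 + 16) - 240395/549939)² = (1/36 - 240395/549939)² = (-2701427/6599268)² = 7297707836329/43550338135824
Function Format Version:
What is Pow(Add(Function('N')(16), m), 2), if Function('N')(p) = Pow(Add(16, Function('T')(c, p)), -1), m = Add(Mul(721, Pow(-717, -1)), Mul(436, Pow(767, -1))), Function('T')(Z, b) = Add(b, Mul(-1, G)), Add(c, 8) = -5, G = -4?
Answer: Rational(7297707836329, 43550338135824) ≈ 0.16757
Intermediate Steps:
c = -13 (c = Add(-8, -5) = -13)
Function('T')(Z, b) = Add(4, b) (Function('T')(Z, b) = Add(b, Mul(-1, -4)) = Add(b, 4) = Add(4, b))
m = Rational(-240395, 549939) (m = Add(Mul(721, Rational(-1, 717)), Mul(436, Rational(1, 767))) = Add(Rational(-721, 717), Rational(436, 767)) = Rational(-240395, 549939) ≈ -0.43713)
Function('N')(p) = Pow(Add(20, p), -1) (Function('N')(p) = Pow(Add(16, Add(4, p)), -1) = Pow(Add(20, p), -1))
Pow(Add(Function('N')(16), m), 2) = Pow(Add(Pow(Add(20, 16), -1), Rational(-240395, 549939)), 2) = Pow(Add(Pow(36, -1), Rational(-240395, 549939)), 2) = Pow(Add(Rational(1, 36), Rational(-240395, 549939)), 2) = Pow(Rational(-2701427, 6599268), 2) = Rational(7297707836329, 43550338135824)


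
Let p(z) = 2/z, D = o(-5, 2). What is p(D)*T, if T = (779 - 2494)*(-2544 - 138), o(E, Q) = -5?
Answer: -1839852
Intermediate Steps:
D = -5
T = 4599630 (T = -1715*(-2682) = 4599630)
p(D)*T = (2/(-5))*4599630 = (2*(-⅕))*4599630 = -⅖*4599630 = -1839852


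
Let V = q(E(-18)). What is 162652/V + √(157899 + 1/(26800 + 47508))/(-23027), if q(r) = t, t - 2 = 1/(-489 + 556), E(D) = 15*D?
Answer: 10897684/135 - √217966892755261/855545158 ≈ 80724.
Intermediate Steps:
t = 135/67 (t = 2 + 1/(-489 + 556) = 2 + 1/67 = 135/67 ≈ 2.0149)
q(r) = 135/67
V = 135/67 ≈ 2.0149
162652/V + √(157899 + 1/(26800 + 47508))/(-23027) = 162652/(135/67) + √(157899 + 1/(26800 + 47508))/(-23027) = 162652*(67/135) + √(157899 + 1/74308)*(-1/23027) = 10897684/135 + √(157899 + 1/74308)*(-1/23027) = 10897684/135 + √(11733158893/74308)*(-1/23027) = 10897684/135 + (√217966892755261/37154)*(-1/23027) = 10897684/135 - √217966892755261/855545158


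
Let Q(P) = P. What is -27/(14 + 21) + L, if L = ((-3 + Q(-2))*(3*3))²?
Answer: 70848/35 ≈ 2024.2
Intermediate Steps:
L = 2025 (L = ((-3 - 2)*(3*3))² = (-5*9)² = (-45)² = 2025)
-27/(14 + 21) + L = -27/(14 + 21) + 2025 = -27/35 + 2025 = 70848/35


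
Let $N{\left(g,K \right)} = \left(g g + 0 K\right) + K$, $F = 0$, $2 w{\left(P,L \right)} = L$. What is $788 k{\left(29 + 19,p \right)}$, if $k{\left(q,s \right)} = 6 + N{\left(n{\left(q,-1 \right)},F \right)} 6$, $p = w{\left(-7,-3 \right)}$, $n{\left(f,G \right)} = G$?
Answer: $9456$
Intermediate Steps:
$w{\left(P,L \right)} = \frac{L}{2}$
$p = - \frac{3}{2}$ ($p = \frac{1}{2} \left(-3\right) = - \frac{3}{2} \approx -1.5$)
$N{\left(g,K \right)} = K + g^{2}$ ($N{\left(g,K \right)} = \left(g^{2} + 0\right) + K = g^{2} + K = K + g^{2}$)
$k{\left(q,s \right)} = 12$ ($k{\left(q,s \right)} = 6 + \left(0 + \left(-1\right)^{2}\right) 6 = 6 + \left(0 + 1\right) 6 = 6 + 1 \cdot 6 = 6 + 6 = 12$)
$788 k{\left(29 + 19,p \right)} = 788 \cdot 12 = 9456$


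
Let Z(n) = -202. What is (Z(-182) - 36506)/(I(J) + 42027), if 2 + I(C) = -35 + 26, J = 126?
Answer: -9177/10504 ≈ -0.87367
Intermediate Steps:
I(C) = -11 (I(C) = -2 + (-35 + 26) = -2 - 9 = -11)
(Z(-182) - 36506)/(I(J) + 42027) = (-202 - 36506)/(-11 + 42027) = -36708/42016 = -36708*1/42016 = -9177/10504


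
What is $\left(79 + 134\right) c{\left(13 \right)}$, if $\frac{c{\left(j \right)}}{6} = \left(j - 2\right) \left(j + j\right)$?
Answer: $365508$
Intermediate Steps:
$c{\left(j \right)} = 12 j \left(-2 + j\right)$ ($c{\left(j \right)} = 6 \left(j - 2\right) \left(j + j\right) = 6 \left(-2 + j\right) 2 j = 6 \cdot 2 j \left(-2 + j\right) = 12 j \left(-2 + j\right)$)
$\left(79 + 134\right) c{\left(13 \right)} = \left(79 + 134\right) 12 \cdot 13 \left(-2 + 13\right) = 213 \cdot 12 \cdot 13 \cdot 11 = 213 \cdot 1716 = 365508$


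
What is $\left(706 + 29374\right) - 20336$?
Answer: $9744$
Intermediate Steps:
$\left(706 + 29374\right) - 20336 = 30080 - 20336 = 9744$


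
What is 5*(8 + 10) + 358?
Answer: 448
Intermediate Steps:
5*(8 + 10) + 358 = 5*18 + 358 = 90 + 358 = 448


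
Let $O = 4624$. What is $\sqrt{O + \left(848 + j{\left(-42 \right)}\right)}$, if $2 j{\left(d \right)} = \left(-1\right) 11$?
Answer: $\frac{29 \sqrt{26}}{2} \approx 73.936$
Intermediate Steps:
$j{\left(d \right)} = - \frac{11}{2}$ ($j{\left(d \right)} = \frac{\left(-1\right) 11}{2} = \frac{1}{2} \left(-11\right) = - \frac{11}{2}$)
$\sqrt{O + \left(848 + j{\left(-42 \right)}\right)} = \sqrt{4624 + \left(848 - \frac{11}{2}\right)} = \sqrt{4624 + \frac{1685}{2}} = \sqrt{\frac{10933}{2}} = \frac{29 \sqrt{26}}{2}$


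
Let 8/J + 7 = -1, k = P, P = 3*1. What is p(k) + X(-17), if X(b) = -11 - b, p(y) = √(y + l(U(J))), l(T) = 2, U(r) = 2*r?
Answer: 6 + √5 ≈ 8.2361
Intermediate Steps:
P = 3
k = 3
J = -1 (J = 8/(-7 - 1) = 8/(-8) = 8*(-⅛) = -1)
p(y) = √(2 + y) (p(y) = √(y + 2) = √(2 + y))
p(k) + X(-17) = √(2 + 3) + (-11 - 1*(-17)) = √5 + (-11 + 17) = √5 + 6 = 6 + √5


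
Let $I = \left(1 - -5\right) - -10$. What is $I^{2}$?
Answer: $256$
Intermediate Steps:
$I = 16$ ($I = \left(1 + 5\right) + \left(-5 + 15\right) = 6 + 10 = 16$)
$I^{2} = 16^{2} = 256$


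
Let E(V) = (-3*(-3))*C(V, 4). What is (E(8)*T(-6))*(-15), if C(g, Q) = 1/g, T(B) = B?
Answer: 405/4 ≈ 101.25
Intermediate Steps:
C(g, Q) = 1/g
E(V) = 9/V (E(V) = (-3*(-3))/V = 9/V)
(E(8)*T(-6))*(-15) = ((9/8)*(-6))*(-15) = -27/4*(-15) = 405/4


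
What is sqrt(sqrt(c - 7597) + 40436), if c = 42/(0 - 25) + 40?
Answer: sqrt(1010900 + 5*I*sqrt(188967))/5 ≈ 201.09 + 0.21618*I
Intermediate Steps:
c = 958/25 (c = 42/(-25) + 40 = 42*(-1/25) + 40 = -42/25 + 40 = 958/25 ≈ 38.320)
sqrt(sqrt(c - 7597) + 40436) = sqrt(sqrt(958/25 - 7597) + 40436) = sqrt(sqrt(-188967/25) + 40436) = sqrt(I*sqrt(188967)/5 + 40436) = sqrt(40436 + I*sqrt(188967)/5)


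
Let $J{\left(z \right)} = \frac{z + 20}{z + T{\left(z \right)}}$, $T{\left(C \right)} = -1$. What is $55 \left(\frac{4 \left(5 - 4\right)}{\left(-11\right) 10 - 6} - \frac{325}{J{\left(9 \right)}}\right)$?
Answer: $- \frac{143055}{29} \approx -4932.9$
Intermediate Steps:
$J{\left(z \right)} = \frac{20 + z}{-1 + z}$ ($J{\left(z \right)} = \frac{z + 20}{z - 1} = \frac{20 + z}{-1 + z}$)
$55 \left(\frac{4 \left(5 - 4\right)}{\left(-11\right) 10 - 6} - \frac{325}{J{\left(9 \right)}}\right) = 55 \left(\frac{4 \left(5 - 4\right)}{\left(-11\right) 10 - 6} - \frac{325}{\frac{1}{-1 + 9} \left(20 + 9\right)}\right) = 55 \left(\frac{4 \cdot 1}{-110 - 6} - \frac{325}{\frac{1}{8} \cdot 29}\right) = 55 \left(\frac{4}{-116} - \frac{325}{\frac{1}{8} \cdot 29}\right) = 55 \left(4 \left(- \frac{1}{116}\right) - \frac{325}{\frac{29}{8}}\right) = 55 \left(- \frac{1}{29} - \frac{2600}{29}\right) = 55 \left(- \frac{2601}{29}\right) = - \frac{143055}{29}$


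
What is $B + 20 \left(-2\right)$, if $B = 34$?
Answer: $-6$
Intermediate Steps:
$B + 20 \left(-2\right) = 34 + 20 \left(-2\right) = 34 - 40 = -6$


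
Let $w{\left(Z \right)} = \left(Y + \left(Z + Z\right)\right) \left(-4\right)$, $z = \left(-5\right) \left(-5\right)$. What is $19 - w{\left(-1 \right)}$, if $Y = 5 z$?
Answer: $511$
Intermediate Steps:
$z = 25$
$Y = 125$ ($Y = 5 \cdot 25 = 125$)
$w{\left(Z \right)} = -500 - 8 Z$ ($w{\left(Z \right)} = \left(125 + \left(Z + Z\right)\right) \left(-4\right) = \left(125 + 2 Z\right) \left(-4\right) = -500 - 8 Z$)
$19 - w{\left(-1 \right)} = 19 - \left(-500 - -8\right) = 19 - \left(-500 + 8\right) = 19 - -492 = 19 + 492 = 511$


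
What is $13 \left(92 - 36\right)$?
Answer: $728$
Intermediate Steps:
$13 \left(92 - 36\right) = 13 \cdot 56 = 728$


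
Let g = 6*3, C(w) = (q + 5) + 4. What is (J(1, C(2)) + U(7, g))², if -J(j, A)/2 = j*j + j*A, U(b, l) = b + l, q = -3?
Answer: 121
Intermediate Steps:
C(w) = 6 (C(w) = (-3 + 5) + 4 = 2 + 4 = 6)
g = 18
J(j, A) = -2*j² - 2*A*j (J(j, A) = -2*(j*j + j*A) = -2*(j² + A*j) = -2*j² - 2*A*j)
(J(1, C(2)) + U(7, g))² = (-2*1*(6 + 1) + (7 + 18))² = (-2*1*7 + 25)² = (-14 + 25)² = 11² = 121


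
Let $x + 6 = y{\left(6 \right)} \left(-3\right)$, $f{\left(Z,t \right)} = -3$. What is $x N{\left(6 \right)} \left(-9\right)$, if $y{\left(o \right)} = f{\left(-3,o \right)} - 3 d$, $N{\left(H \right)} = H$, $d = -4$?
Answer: $1782$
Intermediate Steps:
$y{\left(o \right)} = 9$ ($y{\left(o \right)} = -3 - -12 = -3 + 12 = 9$)
$x = -33$ ($x = -6 + 9 \left(-3\right) = -6 - 27 = -33$)
$x N{\left(6 \right)} \left(-9\right) = \left(-33\right) 6 \left(-9\right) = \left(-198\right) \left(-9\right) = 1782$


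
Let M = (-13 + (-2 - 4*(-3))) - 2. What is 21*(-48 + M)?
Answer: -1113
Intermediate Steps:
M = -5 (M = (-13 + (-2 + 12)) - 2 = (-13 + 10) - 2 = -3 - 2 = -5)
21*(-48 + M) = 21*(-48 - 5) = 21*(-53) = -1113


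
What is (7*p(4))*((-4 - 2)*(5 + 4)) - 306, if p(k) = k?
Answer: -1818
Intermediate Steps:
(7*p(4))*((-4 - 2)*(5 + 4)) - 306 = (7*4)*((-4 - 2)*(5 + 4)) - 306 = 28*(-6*9) - 306 = 28*(-54) - 306 = -1512 - 306 = -1818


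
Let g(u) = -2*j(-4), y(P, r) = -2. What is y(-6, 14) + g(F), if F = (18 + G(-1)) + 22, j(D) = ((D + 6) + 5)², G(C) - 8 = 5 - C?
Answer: -100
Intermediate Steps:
G(C) = 13 - C (G(C) = 8 + (5 - C) = 13 - C)
j(D) = (11 + D)² (j(D) = ((6 + D) + 5)² = (11 + D)²)
F = 54 (F = (18 + (13 - 1*(-1))) + 22 = (18 + (13 + 1)) + 22 = (18 + 14) + 22 = 32 + 22 = 54)
g(u) = -98 (g(u) = -2*(11 - 4)² = -2*7² = -2*49 = -98)
y(-6, 14) + g(F) = -2 - 98 = -100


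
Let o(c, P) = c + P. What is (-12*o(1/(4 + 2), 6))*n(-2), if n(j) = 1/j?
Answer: 37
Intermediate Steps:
o(c, P) = P + c
(-12*o(1/(4 + 2), 6))*n(-2) = -12*(6 + 1/(4 + 2))/(-2) = -12*(6 + 1/6)*(-½) = -12*(6 + ⅙)*(-½) = -12*37/6*(-½) = -74*(-½) = 37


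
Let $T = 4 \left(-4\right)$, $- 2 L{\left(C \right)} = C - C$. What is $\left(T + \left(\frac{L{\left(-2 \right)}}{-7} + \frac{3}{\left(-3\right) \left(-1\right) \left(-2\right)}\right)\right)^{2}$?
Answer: $\frac{1089}{4} \approx 272.25$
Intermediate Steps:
$L{\left(C \right)} = 0$ ($L{\left(C \right)} = - \frac{C - C}{2} = \left(- \frac{1}{2}\right) 0 = 0$)
$T = -16$
$\left(T + \left(\frac{L{\left(-2 \right)}}{-7} + \frac{3}{\left(-3\right) \left(-1\right) \left(-2\right)}\right)\right)^{2} = \left(-16 + \left(\frac{0}{-7} + \frac{3}{\left(-3\right) \left(-1\right) \left(-2\right)}\right)\right)^{2} = \left(-16 + \left(0 \left(- \frac{1}{7}\right) + \frac{3}{3 \left(-2\right)}\right)\right)^{2} = \left(-16 + \left(0 + \frac{3}{-6}\right)\right)^{2} = \left(-16 + \left(0 + 3 \left(- \frac{1}{6}\right)\right)\right)^{2} = \left(-16 + \left(0 - \frac{1}{2}\right)\right)^{2} = \left(-16 - \frac{1}{2}\right)^{2} = \left(- \frac{33}{2}\right)^{2} = \frac{1089}{4}$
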